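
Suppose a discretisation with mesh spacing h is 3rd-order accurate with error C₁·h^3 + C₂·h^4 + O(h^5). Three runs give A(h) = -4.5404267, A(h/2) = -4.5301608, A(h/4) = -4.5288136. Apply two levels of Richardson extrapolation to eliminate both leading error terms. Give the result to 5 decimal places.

-4.52862

First eliminate the h^3 term (factor 2^3 = 8):
  B₁ = (8·(-4.5301608) − (-4.5404267))/7 = -4.5286942
  B₂ = (8·(-4.5288136) − (-4.5301608))/7 = -4.5286211
Then eliminate the h^4 term (factor 2^4 = 16):
  (16·(-4.5286211) − (-4.5286942))/15 = -4.5286162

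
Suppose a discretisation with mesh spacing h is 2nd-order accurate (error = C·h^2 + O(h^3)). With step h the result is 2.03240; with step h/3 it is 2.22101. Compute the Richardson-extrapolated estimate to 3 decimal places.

2.245

The leading error scales as h^2; refining by a factor of 3 reduces it by 3^2 = 9.
Extrapolated value = (9·A(h/3) − A(h)) / (9 − 1)
= (9·2.22101 − 2.03240) / 8
= 17.95669 / 8 = 2.24459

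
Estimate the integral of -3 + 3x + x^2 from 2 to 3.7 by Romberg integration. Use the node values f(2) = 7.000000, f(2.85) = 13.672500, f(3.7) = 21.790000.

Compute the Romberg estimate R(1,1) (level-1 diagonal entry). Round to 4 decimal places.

R(0,0) (trapezoid, 1 panel, h=1.7000): 24.471500
R(1,0) (trapezoid, 2 panels, h=0.8500): 23.857375
R(1,1) = 23.857375 + (23.857375 − 24.471500)/3 = 23.652667

23.6527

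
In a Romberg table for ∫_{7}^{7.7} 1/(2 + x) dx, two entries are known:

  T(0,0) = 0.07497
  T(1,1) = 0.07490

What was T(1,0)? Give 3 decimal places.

From T(1,1) = (4·T(1,0) − T(0,0))/3, solve for T(1,0):
4·T(1,0) = 3·0.07490 + 0.07497 = 0.29967
T(1,0) = 0.07492

0.075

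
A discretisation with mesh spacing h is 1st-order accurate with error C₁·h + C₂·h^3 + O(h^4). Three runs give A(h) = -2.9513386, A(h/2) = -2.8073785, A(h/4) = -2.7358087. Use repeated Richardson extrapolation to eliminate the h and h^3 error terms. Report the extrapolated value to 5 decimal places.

First eliminate the h term (factor 2^1 = 2):
  B₁ = (2·(-2.8073785) − (-2.9513386))/1 = -2.6634184
  B₂ = (2·(-2.7358087) − (-2.8073785))/1 = -2.6642389
Then eliminate the h^3 term (factor 2^3 = 8):
  (8·(-2.6642389) − (-2.6634184))/7 = -2.6643561

-2.66436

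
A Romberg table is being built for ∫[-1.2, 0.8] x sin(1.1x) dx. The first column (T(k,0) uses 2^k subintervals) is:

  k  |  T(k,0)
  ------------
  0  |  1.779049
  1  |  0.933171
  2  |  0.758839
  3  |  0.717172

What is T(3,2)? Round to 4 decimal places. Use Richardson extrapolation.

0.7035

T(2,1) = 0.758839 + (0.758839 − 0.933171)/3 = 0.700728
T(3,1) = 0.717172 + (0.717172 − 0.758839)/3 = 0.703283
T(3,2) = 0.703283 + (0.703283 − 0.700728)/15 = 0.703453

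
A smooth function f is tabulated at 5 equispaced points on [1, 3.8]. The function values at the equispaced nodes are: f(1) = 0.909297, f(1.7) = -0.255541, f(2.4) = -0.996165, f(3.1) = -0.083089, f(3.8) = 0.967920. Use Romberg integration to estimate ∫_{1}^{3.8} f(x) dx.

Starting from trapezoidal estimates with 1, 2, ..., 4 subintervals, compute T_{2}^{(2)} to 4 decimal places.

-0.3002

T_{0}^{(0)} (trapezoid, 1 panel, h=2.8000): 2.628104
T_{1}^{(0)} (trapezoid, 2 panels, h=1.4000): -0.080579
T_{2}^{(0)} (trapezoid, 4 panels, h=0.7000): -0.277331
T_{1}^{(1)} = -0.080579 + (-0.080579 − 2.628104)/3 = -0.983473
T_{2}^{(1)} = -0.277331 + (-0.277331 − (-0.080579))/3 = -0.342915
T_{2}^{(2)} = -0.342915 + (-0.342915 − (-0.983473))/15 = -0.300211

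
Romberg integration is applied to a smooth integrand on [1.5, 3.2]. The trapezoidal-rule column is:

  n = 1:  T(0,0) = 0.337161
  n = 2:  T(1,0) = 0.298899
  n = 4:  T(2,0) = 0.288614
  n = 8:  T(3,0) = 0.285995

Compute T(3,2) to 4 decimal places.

T(2,1) = (4·0.288614 − 0.298899) / 3 = 0.285186
T(3,1) = 0.285995 + (0.285995 − 0.288614)/3 = 0.285122
T(3,2) = 0.285122 + (0.285122 − 0.285186)/15 = 0.285118

0.2851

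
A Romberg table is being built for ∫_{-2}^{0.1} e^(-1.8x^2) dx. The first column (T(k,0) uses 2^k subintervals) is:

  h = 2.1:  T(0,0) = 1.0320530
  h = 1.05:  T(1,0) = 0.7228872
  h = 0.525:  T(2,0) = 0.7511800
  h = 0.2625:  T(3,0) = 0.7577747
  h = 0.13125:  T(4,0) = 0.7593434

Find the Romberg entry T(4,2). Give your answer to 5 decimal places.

0.75986

Richardson extrapolation on the trapezoidal column (denominator 4−1=3):
T(3,1) = 0.7577747 + (0.7577747 − 0.7511800)/3 = 0.7599729
T(4,1) = 0.7593434 + (0.7593434 − 0.7577747)/3 = 0.7598663
T(4,2) = (16·0.7598663 − 0.7599729) / 15 = 0.7598592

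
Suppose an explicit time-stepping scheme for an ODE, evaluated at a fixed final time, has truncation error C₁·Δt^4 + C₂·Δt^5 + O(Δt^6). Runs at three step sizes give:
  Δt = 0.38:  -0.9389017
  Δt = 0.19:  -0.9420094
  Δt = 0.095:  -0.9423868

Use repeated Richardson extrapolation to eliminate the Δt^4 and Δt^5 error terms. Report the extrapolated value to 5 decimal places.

-0.94242

First eliminate the Δt^4 term (factor 2^4 = 16):
  B₁ = (16·(-0.9420094) − (-0.9389017))/15 = -0.9422166
  B₂ = (16·(-0.9423868) − (-0.9420094))/15 = -0.9424120
Then eliminate the Δt^5 term (factor 2^5 = 32):
  (32·(-0.9424120) − (-0.9422166))/31 = -0.9424183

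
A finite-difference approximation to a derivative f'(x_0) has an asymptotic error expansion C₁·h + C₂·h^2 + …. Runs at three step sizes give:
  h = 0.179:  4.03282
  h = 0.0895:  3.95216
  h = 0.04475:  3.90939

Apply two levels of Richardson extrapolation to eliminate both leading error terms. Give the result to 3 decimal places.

First eliminate the h term (factor 2^1 = 2):
  B₁ = (2·3.95216 − 4.03282)/1 = 3.87150
  B₂ = (2·3.90939 − 3.95216)/1 = 3.86662
Then eliminate the h^2 term (factor 2^2 = 4):
  (4·3.86662 − 3.87150)/3 = 3.86499

3.865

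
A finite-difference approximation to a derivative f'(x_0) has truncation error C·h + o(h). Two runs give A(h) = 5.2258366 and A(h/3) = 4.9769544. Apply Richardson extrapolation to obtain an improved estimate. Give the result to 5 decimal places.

The leading error scales as h; refining by a factor of 3 reduces it by 3^1 = 3.
Extrapolated value = (3·A(h/3) − A(h)) / (3 − 1)
= (3·4.9769544 − 5.2258366) / 2
= 9.7050266 / 2 = 4.8525133

4.85251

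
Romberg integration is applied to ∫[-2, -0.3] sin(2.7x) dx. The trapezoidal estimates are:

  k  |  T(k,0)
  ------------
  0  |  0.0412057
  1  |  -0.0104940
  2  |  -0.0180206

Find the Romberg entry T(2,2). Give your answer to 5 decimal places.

T(1,1) = (4·(-0.0104940) − 0.0412057) / 3 = -0.0277272
T(2,1) = (4·(-0.0180206) − (-0.0104940)) / 3 = -0.0205295
T(2,2) = -0.0205295 + (-0.0205295 − (-0.0277272))/15 = -0.0200497

-0.02005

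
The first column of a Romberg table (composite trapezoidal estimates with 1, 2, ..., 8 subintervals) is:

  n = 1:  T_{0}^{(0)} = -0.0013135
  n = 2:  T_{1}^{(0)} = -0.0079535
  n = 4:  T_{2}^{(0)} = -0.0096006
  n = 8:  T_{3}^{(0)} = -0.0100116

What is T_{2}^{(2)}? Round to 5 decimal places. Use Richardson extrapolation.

-0.01015

T_{1}^{(1)} = (4·(-0.0079535) − (-0.0013135)) / 3 = -0.0101668
T_{2}^{(1)} = (4·(-0.0096006) − (-0.0079535)) / 3 = -0.0101496
T_{2}^{(2)} = (16·(-0.0101496) − (-0.0101668)) / 15 = -0.0101485
(Column j=1 coincides with Simpson's rule on the same nodes.)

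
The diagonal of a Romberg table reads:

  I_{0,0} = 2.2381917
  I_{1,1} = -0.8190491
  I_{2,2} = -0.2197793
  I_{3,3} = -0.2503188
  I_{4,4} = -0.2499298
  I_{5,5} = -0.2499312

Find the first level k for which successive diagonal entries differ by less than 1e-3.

|I_{1,1} − I_{0,0}| = 3.0572408 ≥ 1e-3
|I_{2,2} − I_{1,1}| = 0.5992698 ≥ 1e-3
|I_{3,3} − I_{2,2}| = 0.0305395 ≥ 1e-3
|I_{4,4} − I_{3,3}| = 0.0003890 < 1e-3

k = 4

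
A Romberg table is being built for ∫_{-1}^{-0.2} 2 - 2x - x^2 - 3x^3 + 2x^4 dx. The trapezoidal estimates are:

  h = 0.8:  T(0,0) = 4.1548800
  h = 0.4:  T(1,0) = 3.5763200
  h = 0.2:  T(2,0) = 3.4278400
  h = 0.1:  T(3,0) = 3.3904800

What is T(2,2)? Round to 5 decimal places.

Richardson extrapolation on the trapezoidal column (denominator 4−1=3):
T(1,1) = (4·3.5763200 − 4.1548800) / 3 = 3.3834667
T(2,1) = 3.4278400 + (3.4278400 − 3.5763200)/3 = 3.3783467
T(2,2) = (16·3.3783467 − 3.3834667) / 15 = 3.3780054

3.37801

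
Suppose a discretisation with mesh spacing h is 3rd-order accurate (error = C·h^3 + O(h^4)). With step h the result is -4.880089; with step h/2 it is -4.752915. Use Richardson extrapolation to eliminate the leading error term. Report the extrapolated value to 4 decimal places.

Extrapolated value = (8·A(h/2) − A(h)) / (8 − 1)
= (8·(-4.752915) − (-4.880089)) / 7
= -33.143231 / 7 = -4.734747

-4.7347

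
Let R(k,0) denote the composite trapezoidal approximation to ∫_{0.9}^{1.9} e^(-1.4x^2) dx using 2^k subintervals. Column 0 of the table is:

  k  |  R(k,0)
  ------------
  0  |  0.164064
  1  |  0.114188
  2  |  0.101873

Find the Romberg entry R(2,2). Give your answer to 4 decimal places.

0.0978

Richardson extrapolation on the trapezoidal column (denominator 4−1=3):
R(1,1) = 0.114188 + (0.114188 − 0.164064)/3 = 0.097563
R(2,1) = (4·0.101873 − 0.114188) / 3 = 0.097768
R(2,2) = 0.097768 + (0.097768 − 0.097563)/15 = 0.097782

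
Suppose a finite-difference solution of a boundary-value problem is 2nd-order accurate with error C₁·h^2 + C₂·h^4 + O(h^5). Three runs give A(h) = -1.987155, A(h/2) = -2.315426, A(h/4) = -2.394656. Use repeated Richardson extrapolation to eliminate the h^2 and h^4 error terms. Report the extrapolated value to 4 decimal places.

-2.4208

First eliminate the h^2 term (factor 2^2 = 4):
  B₁ = (4·(-2.315426) − (-1.987155))/3 = -2.424850
  B₂ = (4·(-2.394656) − (-2.315426))/3 = -2.421066
Then eliminate the h^4 term (factor 2^4 = 16):
  (16·(-2.421066) − (-2.424850))/15 = -2.420814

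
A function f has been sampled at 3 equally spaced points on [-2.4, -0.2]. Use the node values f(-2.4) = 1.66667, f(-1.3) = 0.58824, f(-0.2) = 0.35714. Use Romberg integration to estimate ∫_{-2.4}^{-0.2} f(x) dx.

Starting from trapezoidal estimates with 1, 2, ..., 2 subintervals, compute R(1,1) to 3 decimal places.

R(0,0) (trapezoid, 1 panel, h=2.2000): 2.22619
R(1,0) (trapezoid, 2 panels, h=1.1000): 1.76016
R(1,1) = 1.76016 + (1.76016 − 2.22619)/3 = 1.60482

1.605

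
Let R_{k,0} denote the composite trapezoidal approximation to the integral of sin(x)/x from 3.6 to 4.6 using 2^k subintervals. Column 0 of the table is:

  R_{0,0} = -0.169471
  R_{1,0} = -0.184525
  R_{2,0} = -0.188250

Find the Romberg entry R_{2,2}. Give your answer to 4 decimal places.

R_{1,1} = (4·(-0.184525) − (-0.169471)) / 3 = -0.189543
R_{2,1} = (4·(-0.188250) − (-0.184525)) / 3 = -0.189492
R_{2,2} = -0.189492 + (-0.189492 − (-0.189543))/15 = -0.189489

-0.1895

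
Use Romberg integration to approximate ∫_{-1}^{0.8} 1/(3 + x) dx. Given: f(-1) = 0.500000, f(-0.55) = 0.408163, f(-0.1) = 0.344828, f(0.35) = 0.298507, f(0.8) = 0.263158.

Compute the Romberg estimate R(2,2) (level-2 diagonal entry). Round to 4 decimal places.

R(0,0) (trapezoid, 1 panel, h=1.8000): 0.686842
R(1,0) (trapezoid, 2 panels, h=0.9000): 0.653766
R(2,0) (trapezoid, 4 panels, h=0.4500): 0.644885
R(1,1) = 0.653766 + (0.653766 − 0.686842)/3 = 0.642741
R(2,1) = 0.644885 + (0.644885 − 0.653766)/3 = 0.641925
R(2,2) = 0.641925 + (0.641925 − 0.642741)/15 = 0.641871

0.6419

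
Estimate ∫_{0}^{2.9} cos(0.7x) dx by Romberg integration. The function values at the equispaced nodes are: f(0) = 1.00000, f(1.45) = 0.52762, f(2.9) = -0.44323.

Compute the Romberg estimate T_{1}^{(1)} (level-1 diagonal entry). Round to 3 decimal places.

T_{0}^{(0)} (trapezoid, 1 panel, h=2.9000): 0.80732
T_{1}^{(0)} (trapezoid, 2 panels, h=1.4500): 1.16871
T_{1}^{(1)} = 1.16871 + (1.16871 − 0.80732)/3 = 1.28917

1.289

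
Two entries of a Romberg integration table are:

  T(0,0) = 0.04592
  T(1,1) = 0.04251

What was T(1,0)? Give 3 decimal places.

From T(1,1) = (4·T(1,0) − T(0,0))/3, solve for T(1,0):
4·T(1,0) = 3·0.04251 + 0.04592 = 0.17345
T(1,0) = 0.04336

0.043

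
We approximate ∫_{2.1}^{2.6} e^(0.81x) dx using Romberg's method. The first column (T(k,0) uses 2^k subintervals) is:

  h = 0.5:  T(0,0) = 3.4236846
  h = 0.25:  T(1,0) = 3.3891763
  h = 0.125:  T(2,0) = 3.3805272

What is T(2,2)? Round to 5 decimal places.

3.37764

T(1,1) = (4·3.3891763 − 3.4236846) / 3 = 3.3776735
T(2,1) = 3.3805272 + (3.3805272 − 3.3891763)/3 = 3.3776442
T(2,2) = 3.3776442 + (3.3776442 − 3.3776735)/15 = 3.3776422
(Column j=1 coincides with Simpson's rule on the same nodes.)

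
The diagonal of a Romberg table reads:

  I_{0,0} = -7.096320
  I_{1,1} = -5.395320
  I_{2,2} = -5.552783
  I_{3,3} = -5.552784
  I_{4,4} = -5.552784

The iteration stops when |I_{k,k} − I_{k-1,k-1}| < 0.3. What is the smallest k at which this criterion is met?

k = 2

|I_{1,1} − I_{0,0}| = 1.701000 ≥ 0.3
|I_{2,2} − I_{1,1}| = 0.157463 < 0.3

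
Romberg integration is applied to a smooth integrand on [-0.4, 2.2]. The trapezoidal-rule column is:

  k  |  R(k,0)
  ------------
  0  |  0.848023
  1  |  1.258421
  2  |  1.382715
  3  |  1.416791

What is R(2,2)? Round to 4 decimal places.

R(1,1) = 1.258421 + (1.258421 − 0.848023)/3 = 1.395220
R(2,1) = 1.382715 + (1.382715 − 1.258421)/3 = 1.424146
R(2,2) = 1.424146 + (1.424146 − 1.395220)/15 = 1.426074

1.4261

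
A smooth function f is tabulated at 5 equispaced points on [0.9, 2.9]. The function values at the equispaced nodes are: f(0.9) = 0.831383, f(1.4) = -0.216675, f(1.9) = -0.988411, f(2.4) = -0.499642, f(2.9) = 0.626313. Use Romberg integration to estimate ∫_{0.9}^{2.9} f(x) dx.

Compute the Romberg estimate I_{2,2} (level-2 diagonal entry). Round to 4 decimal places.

I_{0,0} (trapezoid, 1 panel, h=2.0000): 1.457696
I_{1,0} (trapezoid, 2 panels, h=1.0000): -0.259563
I_{2,0} (trapezoid, 4 panels, h=0.5000): -0.487940
I_{1,1} = -0.259563 + (-0.259563 − 1.457696)/3 = -0.831983
I_{2,1} = -0.487940 + (-0.487940 − (-0.259563))/3 = -0.564066
I_{2,2} = -0.564066 + (-0.564066 − (-0.831983))/15 = -0.546205

-0.5462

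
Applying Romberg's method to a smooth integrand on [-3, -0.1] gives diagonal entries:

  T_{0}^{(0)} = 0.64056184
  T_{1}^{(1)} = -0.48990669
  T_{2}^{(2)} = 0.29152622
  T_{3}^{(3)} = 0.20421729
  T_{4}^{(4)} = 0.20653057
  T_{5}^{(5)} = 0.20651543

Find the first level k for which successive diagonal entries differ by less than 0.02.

|T_{1}^{(1)} − T_{0}^{(0)}| = 1.13046853 ≥ 0.02
|T_{2}^{(2)} − T_{1}^{(1)}| = 0.78143291 ≥ 0.02
|T_{3}^{(3)} − T_{2}^{(2)}| = 0.08730893 ≥ 0.02
|T_{4}^{(4)} − T_{3}^{(3)}| = 0.00231328 < 0.02

k = 4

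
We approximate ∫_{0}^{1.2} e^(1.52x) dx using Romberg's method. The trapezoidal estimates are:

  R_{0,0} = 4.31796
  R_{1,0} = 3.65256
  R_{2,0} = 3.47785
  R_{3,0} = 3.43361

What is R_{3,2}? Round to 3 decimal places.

Richardson extrapolation on the trapezoidal column (denominator 4−1=3):
R_{2,1} = 3.47785 + (3.47785 − 3.65256)/3 = 3.41961
R_{3,1} = (4·3.43361 − 3.47785) / 3 = 3.41886
R_{3,2} = (16·3.41886 − 3.41961) / 15 = 3.41881

3.419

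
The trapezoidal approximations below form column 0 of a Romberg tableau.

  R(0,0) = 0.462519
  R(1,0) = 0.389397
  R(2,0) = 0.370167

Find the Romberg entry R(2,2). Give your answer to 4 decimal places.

0.3637

Richardson extrapolation on the trapezoidal column (denominator 4−1=3):
R(1,1) = (4·0.389397 − 0.462519) / 3 = 0.365023
R(2,1) = (4·0.370167 − 0.389397) / 3 = 0.363757
R(2,2) = (16·0.363757 − 0.365023) / 15 = 0.363673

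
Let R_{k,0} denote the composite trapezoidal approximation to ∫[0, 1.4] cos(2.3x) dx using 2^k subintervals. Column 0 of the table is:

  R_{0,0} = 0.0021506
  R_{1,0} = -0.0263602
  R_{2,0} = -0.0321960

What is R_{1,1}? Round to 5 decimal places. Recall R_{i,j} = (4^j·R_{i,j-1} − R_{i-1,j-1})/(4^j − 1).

R_{1,1} = (4·(-0.0263602) − 0.0021506) / 3 = -0.0358638
(Column j=1 coincides with Simpson's rule on the same nodes.)

-0.03586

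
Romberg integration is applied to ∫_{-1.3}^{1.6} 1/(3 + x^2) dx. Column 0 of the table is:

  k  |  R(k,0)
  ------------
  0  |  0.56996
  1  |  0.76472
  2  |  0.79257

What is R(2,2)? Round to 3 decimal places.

Richardson extrapolation on the trapezoidal column (denominator 4−1=3):
R(1,1) = 0.76472 + (0.76472 − 0.56996)/3 = 0.82964
R(2,1) = (4·0.79257 − 0.76472) / 3 = 0.80185
R(2,2) = (16·0.80185 − 0.82964) / 15 = 0.80000

0.800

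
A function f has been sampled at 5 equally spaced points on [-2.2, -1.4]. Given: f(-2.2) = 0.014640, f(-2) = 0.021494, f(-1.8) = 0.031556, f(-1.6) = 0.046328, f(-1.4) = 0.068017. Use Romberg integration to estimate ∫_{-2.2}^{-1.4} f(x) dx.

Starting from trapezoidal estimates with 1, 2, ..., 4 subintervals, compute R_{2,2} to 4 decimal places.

0.0278

R_{0,0} (trapezoid, 1 panel, h=0.8000): 0.033063
R_{1,0} (trapezoid, 2 panels, h=0.4000): 0.029154
R_{2,0} (trapezoid, 4 panels, h=0.2000): 0.028141
R_{1,1} = 0.029154 + (0.029154 − 0.033063)/3 = 0.027851
R_{2,1} = 0.028141 + (0.028141 − 0.029154)/3 = 0.027803
R_{2,2} = 0.027803 + (0.027803 − 0.027851)/15 = 0.027800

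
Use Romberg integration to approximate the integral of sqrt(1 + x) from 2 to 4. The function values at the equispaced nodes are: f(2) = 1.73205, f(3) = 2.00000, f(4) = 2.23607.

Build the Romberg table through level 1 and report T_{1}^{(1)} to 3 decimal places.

3.989

T_{0}^{(0)} (trapezoid, 1 panel, h=2.0000): 3.96812
T_{1}^{(0)} (trapezoid, 2 panels, h=1.0000): 3.98406
T_{1}^{(1)} = 3.98406 + (3.98406 − 3.96812)/3 = 3.98937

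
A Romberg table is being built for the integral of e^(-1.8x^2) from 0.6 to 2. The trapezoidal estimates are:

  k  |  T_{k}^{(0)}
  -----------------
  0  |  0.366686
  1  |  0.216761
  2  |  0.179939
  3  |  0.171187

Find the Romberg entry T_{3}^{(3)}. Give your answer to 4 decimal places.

0.1683

Richardson extrapolation on the trapezoidal column (denominator 4−1=3):
T_{1}^{(1)} = (4·0.216761 − 0.366686) / 3 = 0.166786
T_{2}^{(1)} = (4·0.179939 − 0.216761) / 3 = 0.167665
T_{3}^{(1)} = 0.171187 + (0.171187 − 0.179939)/3 = 0.168270
T_{2}^{(2)} = 0.167665 + (0.167665 − 0.166786)/15 = 0.167724
T_{3}^{(2)} = (16·0.168270 − 0.167665) / 15 = 0.168310
T_{3}^{(3)} = (64·0.168310 − 0.167724) / 63 = 0.168319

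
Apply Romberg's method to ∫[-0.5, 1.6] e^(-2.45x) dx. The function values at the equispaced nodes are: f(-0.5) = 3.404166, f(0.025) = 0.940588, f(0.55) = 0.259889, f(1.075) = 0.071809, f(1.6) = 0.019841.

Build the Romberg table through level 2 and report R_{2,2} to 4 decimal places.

1.3879

R_{0,0} (trapezoid, 1 panel, h=2.1000): 3.595207
R_{1,0} (trapezoid, 2 panels, h=1.0500): 2.070487
R_{2,0} (trapezoid, 4 panels, h=0.5250): 1.566752
R_{1,1} = 2.070487 + (2.070487 − 3.595207)/3 = 1.562247
R_{2,1} = 1.566752 + (1.566752 − 2.070487)/3 = 1.398840
R_{2,2} = 1.398840 + (1.398840 − 1.562247)/15 = 1.387946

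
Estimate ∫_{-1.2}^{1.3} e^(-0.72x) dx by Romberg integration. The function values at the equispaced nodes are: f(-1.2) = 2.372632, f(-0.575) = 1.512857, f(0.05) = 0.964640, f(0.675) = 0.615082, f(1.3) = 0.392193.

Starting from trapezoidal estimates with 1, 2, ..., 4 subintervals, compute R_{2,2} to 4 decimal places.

R_{0,0} (trapezoid, 1 panel, h=2.5000): 3.456031
R_{1,0} (trapezoid, 2 panels, h=1.2500): 2.933816
R_{2,0} (trapezoid, 4 panels, h=0.6250): 2.796870
R_{1,1} = 2.933816 + (2.933816 − 3.456031)/3 = 2.759744
R_{2,1} = 2.796870 + (2.796870 − 2.933816)/3 = 2.751221
R_{2,2} = 2.751221 + (2.751221 − 2.759744)/15 = 2.750653

2.7507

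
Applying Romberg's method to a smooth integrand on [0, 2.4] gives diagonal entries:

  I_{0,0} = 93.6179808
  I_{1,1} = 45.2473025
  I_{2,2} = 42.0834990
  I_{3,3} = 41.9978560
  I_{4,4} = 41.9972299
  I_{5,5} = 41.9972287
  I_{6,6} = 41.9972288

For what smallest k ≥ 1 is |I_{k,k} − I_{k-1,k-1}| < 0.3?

k = 3

|I_{1,1} − I_{0,0}| = 48.3706783 ≥ 0.3
|I_{2,2} − I_{1,1}| = 3.1638035 ≥ 0.3
|I_{3,3} − I_{2,2}| = 0.0856430 < 0.3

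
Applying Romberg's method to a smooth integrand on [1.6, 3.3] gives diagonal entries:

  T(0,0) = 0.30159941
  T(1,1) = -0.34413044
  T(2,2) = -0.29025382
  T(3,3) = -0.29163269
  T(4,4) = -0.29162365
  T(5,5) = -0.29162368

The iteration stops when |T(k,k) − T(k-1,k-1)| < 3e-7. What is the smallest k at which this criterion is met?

|T(1,1) − T(0,0)| = 0.64572985 ≥ 3e-7
|T(2,2) − T(1,1)| = 0.05387662 ≥ 3e-7
|T(3,3) − T(2,2)| = 0.00137887 ≥ 3e-7
|T(4,4) − T(3,3)| = 0.00000904 ≥ 3e-7
|T(5,5) − T(4,4)| = 0.00000003 < 3e-7

k = 5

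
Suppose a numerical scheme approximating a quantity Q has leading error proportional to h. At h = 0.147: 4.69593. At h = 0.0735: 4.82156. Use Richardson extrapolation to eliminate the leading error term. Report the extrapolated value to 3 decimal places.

4.947

The leading error scales as h; refining by a factor of 2 reduces it by 2^1 = 2.
Extrapolated value = (2·A(h/2) − A(h)) / (2 − 1)
= (2·4.82156 − 4.69593) / 1
= 4.94719 / 1 = 4.94719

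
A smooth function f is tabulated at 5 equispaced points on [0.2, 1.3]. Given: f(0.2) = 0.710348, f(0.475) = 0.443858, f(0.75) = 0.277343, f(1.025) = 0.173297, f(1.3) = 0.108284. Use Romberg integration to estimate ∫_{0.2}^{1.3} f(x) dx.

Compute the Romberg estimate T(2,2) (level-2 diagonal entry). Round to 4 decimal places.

T(0,0) (trapezoid, 1 panel, h=1.1000): 0.450248
T(1,0) (trapezoid, 2 panels, h=0.5500): 0.377662
T(2,0) (trapezoid, 4 panels, h=0.2750): 0.358549
T(1,1) = 0.377662 + (0.377662 − 0.450248)/3 = 0.353467
T(2,1) = 0.358549 + (0.358549 − 0.377662)/3 = 0.352178
T(2,2) = 0.352178 + (0.352178 − 0.353467)/15 = 0.352092

0.3521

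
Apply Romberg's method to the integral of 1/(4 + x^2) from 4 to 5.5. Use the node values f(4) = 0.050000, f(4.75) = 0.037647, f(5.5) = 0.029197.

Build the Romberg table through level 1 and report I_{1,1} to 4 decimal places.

I_{0,0} (trapezoid, 1 panel, h=1.5000): 0.059398
I_{1,0} (trapezoid, 2 panels, h=0.7500): 0.057934
I_{1,1} = 0.057934 + (0.057934 − 0.059398)/3 = 0.057446

0.0574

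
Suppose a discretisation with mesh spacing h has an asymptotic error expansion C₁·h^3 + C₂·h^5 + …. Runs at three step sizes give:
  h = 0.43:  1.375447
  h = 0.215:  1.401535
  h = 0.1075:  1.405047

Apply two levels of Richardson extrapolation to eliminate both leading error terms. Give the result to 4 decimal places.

First eliminate the h^3 term (factor 2^3 = 8):
  B₁ = (8·1.401535 − 1.375447)/7 = 1.405262
  B₂ = (8·1.405047 − 1.401535)/7 = 1.405549
Then eliminate the h^5 term (factor 2^5 = 32):
  (32·1.405549 − 1.405262)/31 = 1.405558

1.4056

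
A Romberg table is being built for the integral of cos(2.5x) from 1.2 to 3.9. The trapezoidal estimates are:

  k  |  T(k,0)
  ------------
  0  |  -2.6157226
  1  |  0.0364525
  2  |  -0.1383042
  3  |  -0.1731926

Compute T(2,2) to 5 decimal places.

T(1,1) = (4·0.0364525 − (-2.6157226)) / 3 = 0.9205109
T(2,1) = -0.1383042 + (-0.1383042 − 0.0364525)/3 = -0.1965564
T(2,2) = -0.1965564 + (-0.1965564 − 0.9205109)/15 = -0.2710276

-0.27103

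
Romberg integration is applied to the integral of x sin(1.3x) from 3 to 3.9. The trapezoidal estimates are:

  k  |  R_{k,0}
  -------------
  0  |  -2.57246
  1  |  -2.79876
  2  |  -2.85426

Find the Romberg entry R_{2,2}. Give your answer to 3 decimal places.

-2.873

R_{1,1} = (4·(-2.79876) − (-2.57246)) / 3 = -2.87419
R_{2,1} = -2.85426 + (-2.85426 − (-2.79876))/3 = -2.87276
R_{2,2} = -2.87276 + (-2.87276 − (-2.87419))/15 = -2.87266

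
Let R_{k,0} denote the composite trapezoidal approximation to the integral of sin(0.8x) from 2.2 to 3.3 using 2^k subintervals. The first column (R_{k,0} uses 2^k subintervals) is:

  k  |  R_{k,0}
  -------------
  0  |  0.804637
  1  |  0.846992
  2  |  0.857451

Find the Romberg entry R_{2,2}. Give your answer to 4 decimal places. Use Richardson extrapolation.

0.8609

R_{1,1} = (4·0.846992 − 0.804637) / 3 = 0.861110
R_{2,1} = 0.857451 + (0.857451 − 0.846992)/3 = 0.860937
R_{2,2} = (16·0.860937 − 0.861110) / 15 = 0.860925
(Column j=1 coincides with Simpson's rule on the same nodes.)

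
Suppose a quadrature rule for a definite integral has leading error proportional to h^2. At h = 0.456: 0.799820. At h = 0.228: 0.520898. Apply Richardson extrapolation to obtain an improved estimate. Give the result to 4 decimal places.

0.4279

The leading error scales as h^2; refining by a factor of 2 reduces it by 2^2 = 4.
Extrapolated value = (4·A(h/2) − A(h)) / (4 − 1)
= (4·0.520898 − 0.799820) / 3
= 1.283772 / 3 = 0.427924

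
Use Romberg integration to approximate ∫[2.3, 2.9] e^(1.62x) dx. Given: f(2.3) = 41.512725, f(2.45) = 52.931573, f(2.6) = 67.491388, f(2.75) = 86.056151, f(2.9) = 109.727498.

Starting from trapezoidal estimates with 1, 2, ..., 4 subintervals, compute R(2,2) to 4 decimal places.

42.1079

R(0,0) (trapezoid, 1 panel, h=0.6000): 45.372067
R(1,0) (trapezoid, 2 panels, h=0.3000): 42.933450
R(2,0) (trapezoid, 4 panels, h=0.1500): 42.314884
R(1,1) = 42.933450 + (42.933450 − 45.372067)/3 = 42.120578
R(2,1) = 42.314884 + (42.314884 − 42.933450)/3 = 42.108695
R(2,2) = 42.108695 + (42.108695 − 42.120578)/15 = 42.107903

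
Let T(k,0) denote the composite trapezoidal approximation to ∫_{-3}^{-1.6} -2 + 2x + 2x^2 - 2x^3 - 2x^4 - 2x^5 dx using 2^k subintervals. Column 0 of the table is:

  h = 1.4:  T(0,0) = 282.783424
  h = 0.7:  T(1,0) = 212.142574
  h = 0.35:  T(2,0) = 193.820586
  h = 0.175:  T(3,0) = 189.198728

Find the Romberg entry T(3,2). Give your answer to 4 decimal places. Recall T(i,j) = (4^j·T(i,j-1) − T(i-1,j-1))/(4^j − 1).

Richardson extrapolation on the trapezoidal column (denominator 4−1=3):
T(2,1) = 193.820586 + (193.820586 − 212.142574)/3 = 187.713257
T(3,1) = 189.198728 + (189.198728 − 193.820586)/3 = 187.658109
T(3,2) = (16·187.658109 − 187.713257) / 15 = 187.654432

187.6544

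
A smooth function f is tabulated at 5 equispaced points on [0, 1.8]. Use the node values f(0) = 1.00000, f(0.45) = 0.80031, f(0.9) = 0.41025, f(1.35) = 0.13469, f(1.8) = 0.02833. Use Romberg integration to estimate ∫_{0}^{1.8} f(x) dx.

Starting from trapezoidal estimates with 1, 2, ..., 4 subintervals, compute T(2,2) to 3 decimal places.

0.841

T(0,0) (trapezoid, 1 panel, h=1.8000): 0.92550
T(1,0) (trapezoid, 2 panels, h=0.9000): 0.83197
T(2,0) (trapezoid, 4 panels, h=0.4500): 0.83674
T(1,1) = 0.83197 + (0.83197 − 0.92550)/3 = 0.80079
T(2,1) = 0.83674 + (0.83674 − 0.83197)/3 = 0.83833
T(2,2) = 0.83833 + (0.83833 − 0.80079)/15 = 0.84083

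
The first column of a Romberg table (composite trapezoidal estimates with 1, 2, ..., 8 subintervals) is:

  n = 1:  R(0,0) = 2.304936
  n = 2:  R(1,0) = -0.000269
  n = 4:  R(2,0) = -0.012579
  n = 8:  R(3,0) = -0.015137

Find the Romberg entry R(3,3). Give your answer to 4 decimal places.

Richardson extrapolation on the trapezoidal column (denominator 4−1=3):
R(1,1) = -0.000269 + (-0.000269 − 2.304936)/3 = -0.768671
R(2,1) = (4·(-0.012579) − (-0.000269)) / 3 = -0.016682
R(3,1) = (4·(-0.015137) − (-0.012579)) / 3 = -0.015990
R(2,2) = -0.016682 + (-0.016682 − (-0.768671))/15 = 0.033451
R(3,2) = -0.015990 + (-0.015990 − (-0.016682))/15 = -0.015944
R(3,3) = (64·(-0.015944) − 0.033451) / 63 = -0.016728
(Column j=1 coincides with Simpson's rule on the same nodes.)

-0.0167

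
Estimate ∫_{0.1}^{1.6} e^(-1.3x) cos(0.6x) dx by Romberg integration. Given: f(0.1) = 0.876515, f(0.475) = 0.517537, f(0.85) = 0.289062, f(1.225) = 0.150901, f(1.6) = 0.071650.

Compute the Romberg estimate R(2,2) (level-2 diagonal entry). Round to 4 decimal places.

0.5249

R(0,0) (trapezoid, 1 panel, h=1.5000): 0.711124
R(1,0) (trapezoid, 2 panels, h=0.7500): 0.572358
R(2,0) (trapezoid, 4 panels, h=0.3750): 0.536843
R(1,1) = 0.572358 + (0.572358 − 0.711124)/3 = 0.526103
R(2,1) = 0.536843 + (0.536843 − 0.572358)/3 = 0.525005
R(2,2) = 0.525005 + (0.525005 − 0.526103)/15 = 0.524932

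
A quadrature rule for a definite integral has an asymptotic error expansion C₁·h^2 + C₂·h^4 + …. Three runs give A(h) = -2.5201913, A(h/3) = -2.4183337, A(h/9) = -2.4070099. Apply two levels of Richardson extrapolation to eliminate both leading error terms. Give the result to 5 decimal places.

First eliminate the h^2 term (factor 3^2 = 9):
  B₁ = (9·(-2.4183337) − (-2.5201913))/8 = -2.4056015
  B₂ = (9·(-2.4070099) − (-2.4183337))/8 = -2.4055944
Then eliminate the h^4 term (factor 3^4 = 81):
  (81·(-2.4055944) − (-2.4056015))/80 = -2.4055943

-2.40559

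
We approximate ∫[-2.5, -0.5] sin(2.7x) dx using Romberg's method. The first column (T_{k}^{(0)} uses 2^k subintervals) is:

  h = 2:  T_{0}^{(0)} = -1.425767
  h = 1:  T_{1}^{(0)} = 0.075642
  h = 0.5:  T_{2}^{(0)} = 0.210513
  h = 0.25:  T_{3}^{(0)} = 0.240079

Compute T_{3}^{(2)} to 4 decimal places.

Richardson extrapolation on the trapezoidal column (denominator 4−1=3):
T_{2}^{(1)} = 0.210513 + (0.210513 − 0.075642)/3 = 0.255470
T_{3}^{(1)} = 0.240079 + (0.240079 − 0.210513)/3 = 0.249934
T_{3}^{(2)} = 0.249934 + (0.249934 − 0.255470)/15 = 0.249565

0.2496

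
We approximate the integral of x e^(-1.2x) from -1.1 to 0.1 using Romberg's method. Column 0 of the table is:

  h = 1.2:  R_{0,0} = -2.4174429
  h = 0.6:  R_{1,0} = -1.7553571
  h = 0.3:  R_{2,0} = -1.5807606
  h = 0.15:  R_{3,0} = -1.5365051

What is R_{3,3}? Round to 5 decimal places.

-1.52170

Richardson extrapolation on the trapezoidal column (denominator 4−1=3):
R_{1,1} = -1.7553571 + (-1.7553571 − (-2.4174429))/3 = -1.5346618
R_{2,1} = -1.5807606 + (-1.5807606 − (-1.7553571))/3 = -1.5225618
R_{3,1} = (4·(-1.5365051) − (-1.5807606)) / 3 = -1.5217533
R_{2,2} = -1.5225618 + (-1.5225618 − (-1.5346618))/15 = -1.5217551
R_{3,2} = -1.5217533 + (-1.5217533 − (-1.5225618))/15 = -1.5216994
R_{3,3} = -1.5216994 + (-1.5216994 − (-1.5217551))/63 = -1.5216985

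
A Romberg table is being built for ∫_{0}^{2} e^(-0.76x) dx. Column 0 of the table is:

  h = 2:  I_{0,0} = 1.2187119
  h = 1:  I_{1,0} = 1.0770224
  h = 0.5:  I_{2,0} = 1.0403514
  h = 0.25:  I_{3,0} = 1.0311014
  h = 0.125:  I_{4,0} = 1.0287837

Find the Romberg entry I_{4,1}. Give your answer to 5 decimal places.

I_{4,1} = (4·1.0287837 − 1.0311014) / 3 = 1.0280111

1.02801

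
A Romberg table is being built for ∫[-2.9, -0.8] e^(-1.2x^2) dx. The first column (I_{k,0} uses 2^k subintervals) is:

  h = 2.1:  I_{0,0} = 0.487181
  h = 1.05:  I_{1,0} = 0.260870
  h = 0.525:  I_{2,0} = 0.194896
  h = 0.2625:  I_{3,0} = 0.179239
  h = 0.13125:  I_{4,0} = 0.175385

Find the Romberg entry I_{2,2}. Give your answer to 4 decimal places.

Richardson extrapolation on the trapezoidal column (denominator 4−1=3):
I_{1,1} = 0.260870 + (0.260870 − 0.487181)/3 = 0.185433
I_{2,1} = 0.194896 + (0.194896 − 0.260870)/3 = 0.172905
I_{2,2} = (16·0.172905 − 0.185433) / 15 = 0.172070

0.1721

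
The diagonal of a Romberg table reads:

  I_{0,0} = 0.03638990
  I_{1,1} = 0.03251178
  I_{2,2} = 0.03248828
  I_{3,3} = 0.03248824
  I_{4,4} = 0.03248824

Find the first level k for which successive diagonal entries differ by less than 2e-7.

|I_{1,1} − I_{0,0}| = 0.00387812 ≥ 2e-7
|I_{2,2} − I_{1,1}| = 0.00002350 ≥ 2e-7
|I_{3,3} − I_{2,2}| = 0.00000004 < 2e-7

k = 3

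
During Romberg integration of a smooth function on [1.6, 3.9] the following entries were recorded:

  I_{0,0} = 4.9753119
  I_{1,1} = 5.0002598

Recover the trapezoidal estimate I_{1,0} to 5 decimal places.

4.99402

From I_{1,1} = (4·I_{1,0} − I_{0,0})/3, solve for I_{1,0}:
4·I_{1,0} = 3·5.0002598 + 4.9753119 = 19.9760913
I_{1,0} = 4.9940228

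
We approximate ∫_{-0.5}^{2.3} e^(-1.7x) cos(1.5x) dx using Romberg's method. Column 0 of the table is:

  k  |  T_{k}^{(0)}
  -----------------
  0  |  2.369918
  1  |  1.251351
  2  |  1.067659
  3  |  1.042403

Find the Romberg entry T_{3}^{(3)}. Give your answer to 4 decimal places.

Richardson extrapolation on the trapezoidal column (denominator 4−1=3):
T_{1}^{(1)} = 1.251351 + (1.251351 − 2.369918)/3 = 0.878495
T_{2}^{(1)} = 1.067659 + (1.067659 − 1.251351)/3 = 1.006428
T_{3}^{(1)} = (4·1.042403 − 1.067659) / 3 = 1.033984
T_{2}^{(2)} = (16·1.006428 − 0.878495) / 15 = 1.014957
T_{3}^{(2)} = 1.033984 + (1.033984 − 1.006428)/15 = 1.035821
T_{3}^{(3)} = 1.035821 + (1.035821 − 1.014957)/63 = 1.036152
(Column j=1 coincides with Simpson's rule on the same nodes.)

1.0362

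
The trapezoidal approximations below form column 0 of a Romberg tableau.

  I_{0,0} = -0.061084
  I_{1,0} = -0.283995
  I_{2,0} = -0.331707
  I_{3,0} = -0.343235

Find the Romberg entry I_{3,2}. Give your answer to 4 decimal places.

I_{2,1} = (4·(-0.331707) − (-0.283995)) / 3 = -0.347611
I_{3,1} = -0.343235 + (-0.343235 − (-0.331707))/3 = -0.347078
I_{3,2} = (16·(-0.347078) − (-0.347611)) / 15 = -0.347042

-0.3470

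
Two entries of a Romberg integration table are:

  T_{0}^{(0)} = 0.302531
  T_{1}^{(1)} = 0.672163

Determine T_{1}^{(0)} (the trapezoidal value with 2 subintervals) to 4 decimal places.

From T_{1}^{(1)} = (4·T_{1}^{(0)} − T_{0}^{(0)})/3, solve for T_{1}^{(0)}:
4·T_{1}^{(0)} = 3·0.672163 + 0.302531 = 2.319020
T_{1}^{(0)} = 0.579755

0.5798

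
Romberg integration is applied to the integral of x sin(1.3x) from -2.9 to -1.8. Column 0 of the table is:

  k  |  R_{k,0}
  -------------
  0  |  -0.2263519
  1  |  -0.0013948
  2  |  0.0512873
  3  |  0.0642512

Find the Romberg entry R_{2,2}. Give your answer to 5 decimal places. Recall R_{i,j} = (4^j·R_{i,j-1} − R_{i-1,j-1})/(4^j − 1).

Richardson extrapolation on the trapezoidal column (denominator 4−1=3):
R_{1,1} = -0.0013948 + (-0.0013948 − (-0.2263519))/3 = 0.0735909
R_{2,1} = 0.0512873 + (0.0512873 − (-0.0013948))/3 = 0.0688480
R_{2,2} = 0.0688480 + (0.0688480 − 0.0735909)/15 = 0.0685318

0.06853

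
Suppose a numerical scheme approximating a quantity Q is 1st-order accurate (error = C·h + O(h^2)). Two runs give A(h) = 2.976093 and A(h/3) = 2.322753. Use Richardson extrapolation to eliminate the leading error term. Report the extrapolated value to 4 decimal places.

Extrapolated value = (3·A(h/3) − A(h)) / (3 − 1)
= (3·2.322753 − 2.976093) / 2
= 3.992166 / 2 = 1.996083

1.9961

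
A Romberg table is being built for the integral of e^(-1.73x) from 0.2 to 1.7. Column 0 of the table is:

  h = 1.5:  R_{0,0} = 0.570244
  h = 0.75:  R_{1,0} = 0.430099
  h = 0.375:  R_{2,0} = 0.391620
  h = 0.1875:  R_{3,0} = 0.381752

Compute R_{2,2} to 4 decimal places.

0.3785

Richardson extrapolation on the trapezoidal column (denominator 4−1=3):
R_{1,1} = (4·0.430099 − 0.570244) / 3 = 0.383384
R_{2,1} = 0.391620 + (0.391620 − 0.430099)/3 = 0.378794
R_{2,2} = 0.378794 + (0.378794 − 0.383384)/15 = 0.378488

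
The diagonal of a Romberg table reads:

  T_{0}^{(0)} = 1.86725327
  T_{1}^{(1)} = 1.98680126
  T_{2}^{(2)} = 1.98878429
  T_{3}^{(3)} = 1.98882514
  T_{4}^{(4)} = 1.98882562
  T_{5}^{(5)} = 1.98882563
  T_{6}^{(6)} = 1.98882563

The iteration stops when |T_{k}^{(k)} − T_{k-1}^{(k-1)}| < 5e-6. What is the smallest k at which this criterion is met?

k = 4

|T_{1}^{(1)} − T_{0}^{(0)}| = 0.11954799 ≥ 5e-6
|T_{2}^{(2)} − T_{1}^{(1)}| = 0.00198303 ≥ 5e-6
|T_{3}^{(3)} − T_{2}^{(2)}| = 0.00004085 ≥ 5e-6
|T_{4}^{(4)} − T_{3}^{(3)}| = 0.00000048 < 5e-6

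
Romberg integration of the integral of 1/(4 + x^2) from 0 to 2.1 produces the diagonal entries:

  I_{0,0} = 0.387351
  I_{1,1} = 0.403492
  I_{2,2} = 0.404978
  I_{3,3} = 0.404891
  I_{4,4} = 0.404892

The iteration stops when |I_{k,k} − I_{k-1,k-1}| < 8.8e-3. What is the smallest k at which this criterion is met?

|I_{1,1} − I_{0,0}| = 0.016141 ≥ 8.8e-3
|I_{2,2} − I_{1,1}| = 0.001486 < 8.8e-3

k = 2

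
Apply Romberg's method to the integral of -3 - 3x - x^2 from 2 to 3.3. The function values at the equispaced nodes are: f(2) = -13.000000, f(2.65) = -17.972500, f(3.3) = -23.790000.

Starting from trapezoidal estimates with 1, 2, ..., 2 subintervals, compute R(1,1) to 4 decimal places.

R(0,0) (trapezoid, 1 panel, h=1.3000): -23.913500
R(1,0) (trapezoid, 2 panels, h=0.6500): -23.638875
R(1,1) = -23.638875 + (-23.638875 − (-23.913500))/3 = -23.547333

-23.5473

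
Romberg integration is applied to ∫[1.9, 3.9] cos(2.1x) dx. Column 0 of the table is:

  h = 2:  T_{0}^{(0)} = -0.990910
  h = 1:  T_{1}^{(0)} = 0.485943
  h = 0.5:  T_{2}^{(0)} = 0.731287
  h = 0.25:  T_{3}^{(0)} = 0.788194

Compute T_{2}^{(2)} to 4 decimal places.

0.8021

Richardson extrapolation on the trapezoidal column (denominator 4−1=3):
T_{1}^{(1)} = 0.485943 + (0.485943 − (-0.990910))/3 = 0.978227
T_{2}^{(1)} = (4·0.731287 − 0.485943) / 3 = 0.813068
T_{2}^{(2)} = (16·0.813068 − 0.978227) / 15 = 0.802057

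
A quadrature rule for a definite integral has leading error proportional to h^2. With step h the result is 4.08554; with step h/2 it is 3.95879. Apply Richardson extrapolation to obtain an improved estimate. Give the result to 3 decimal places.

3.917

Extrapolated value = (4·A(h/2) − A(h)) / (4 − 1)
= (4·3.95879 − 4.08554) / 3
= 11.74962 / 3 = 3.91654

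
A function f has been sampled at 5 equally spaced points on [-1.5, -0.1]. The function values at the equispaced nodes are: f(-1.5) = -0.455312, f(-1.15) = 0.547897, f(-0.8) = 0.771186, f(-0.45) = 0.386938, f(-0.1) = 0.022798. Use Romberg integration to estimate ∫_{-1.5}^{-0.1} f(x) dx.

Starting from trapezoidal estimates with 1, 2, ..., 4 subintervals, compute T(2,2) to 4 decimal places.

0.5622

T(0,0) (trapezoid, 1 panel, h=1.4000): -0.302760
T(1,0) (trapezoid, 2 panels, h=0.7000): 0.388450
T(2,0) (trapezoid, 4 panels, h=0.3500): 0.521417
T(1,1) = 0.388450 + (0.388450 − (-0.302760))/3 = 0.618853
T(2,1) = 0.521417 + (0.521417 − 0.388450)/3 = 0.565739
T(2,2) = 0.565739 + (0.565739 − 0.618853)/15 = 0.562198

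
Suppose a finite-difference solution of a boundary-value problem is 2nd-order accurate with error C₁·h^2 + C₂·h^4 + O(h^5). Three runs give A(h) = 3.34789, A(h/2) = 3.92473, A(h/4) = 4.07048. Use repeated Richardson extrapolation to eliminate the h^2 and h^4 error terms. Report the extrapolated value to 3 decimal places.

First eliminate the h^2 term (factor 2^2 = 4):
  B₁ = (4·3.92473 − 3.34789)/3 = 4.11701
  B₂ = (4·4.07048 − 3.92473)/3 = 4.11906
Then eliminate the h^4 term (factor 2^4 = 16):
  (16·4.11906 − 4.11701)/15 = 4.11920

4.119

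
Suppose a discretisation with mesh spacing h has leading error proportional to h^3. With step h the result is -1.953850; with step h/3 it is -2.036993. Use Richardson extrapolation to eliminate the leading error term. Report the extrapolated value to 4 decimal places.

The leading error scales as h^3; refining by a factor of 3 reduces it by 3^3 = 27.
Extrapolated value = (27·A(h/3) − A(h)) / (27 − 1)
= (27·(-2.036993) − (-1.953850)) / 26
= -53.044961 / 26 = -2.040191

-2.0402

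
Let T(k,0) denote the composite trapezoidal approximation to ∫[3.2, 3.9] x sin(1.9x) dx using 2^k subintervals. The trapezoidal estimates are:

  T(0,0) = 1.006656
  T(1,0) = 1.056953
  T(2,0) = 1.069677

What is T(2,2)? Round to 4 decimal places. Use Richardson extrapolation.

1.0739

Richardson extrapolation on the trapezoidal column (denominator 4−1=3):
T(1,1) = (4·1.056953 − 1.006656) / 3 = 1.073719
T(2,1) = (4·1.069677 − 1.056953) / 3 = 1.073918
T(2,2) = (16·1.073918 − 1.073719) / 15 = 1.073931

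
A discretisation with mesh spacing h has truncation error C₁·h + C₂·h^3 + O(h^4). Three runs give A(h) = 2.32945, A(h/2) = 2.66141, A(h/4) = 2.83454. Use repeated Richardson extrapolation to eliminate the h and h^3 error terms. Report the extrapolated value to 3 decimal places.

3.010

First eliminate the h term (factor 2^1 = 2):
  B₁ = (2·2.66141 − 2.32945)/1 = 2.99337
  B₂ = (2·2.83454 − 2.66141)/1 = 3.00767
Then eliminate the h^3 term (factor 2^3 = 8):
  (8·3.00767 − 2.99337)/7 = 3.00971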